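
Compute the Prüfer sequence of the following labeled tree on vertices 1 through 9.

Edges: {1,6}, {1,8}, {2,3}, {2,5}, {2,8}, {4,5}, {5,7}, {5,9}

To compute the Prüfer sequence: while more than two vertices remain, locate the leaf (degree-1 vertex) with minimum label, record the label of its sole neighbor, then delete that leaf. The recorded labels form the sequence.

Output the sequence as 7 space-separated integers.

Step 1: leaves = {3,4,6,7,9}. Remove smallest leaf 3, emit neighbor 2.
Step 2: leaves = {4,6,7,9}. Remove smallest leaf 4, emit neighbor 5.
Step 3: leaves = {6,7,9}. Remove smallest leaf 6, emit neighbor 1.
Step 4: leaves = {1,7,9}. Remove smallest leaf 1, emit neighbor 8.
Step 5: leaves = {7,8,9}. Remove smallest leaf 7, emit neighbor 5.
Step 6: leaves = {8,9}. Remove smallest leaf 8, emit neighbor 2.
Step 7: leaves = {2,9}. Remove smallest leaf 2, emit neighbor 5.
Done: 2 vertices remain (5, 9). Sequence = [2 5 1 8 5 2 5]

Answer: 2 5 1 8 5 2 5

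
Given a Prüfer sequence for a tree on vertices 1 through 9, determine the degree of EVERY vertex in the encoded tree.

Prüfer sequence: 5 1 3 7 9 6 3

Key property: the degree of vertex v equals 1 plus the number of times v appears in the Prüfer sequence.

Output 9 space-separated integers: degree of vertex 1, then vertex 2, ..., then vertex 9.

Answer: 2 1 3 1 2 2 2 1 2

Derivation:
p_1 = 5: count[5] becomes 1
p_2 = 1: count[1] becomes 1
p_3 = 3: count[3] becomes 1
p_4 = 7: count[7] becomes 1
p_5 = 9: count[9] becomes 1
p_6 = 6: count[6] becomes 1
p_7 = 3: count[3] becomes 2
Degrees (1 + count): deg[1]=1+1=2, deg[2]=1+0=1, deg[3]=1+2=3, deg[4]=1+0=1, deg[5]=1+1=2, deg[6]=1+1=2, deg[7]=1+1=2, deg[8]=1+0=1, deg[9]=1+1=2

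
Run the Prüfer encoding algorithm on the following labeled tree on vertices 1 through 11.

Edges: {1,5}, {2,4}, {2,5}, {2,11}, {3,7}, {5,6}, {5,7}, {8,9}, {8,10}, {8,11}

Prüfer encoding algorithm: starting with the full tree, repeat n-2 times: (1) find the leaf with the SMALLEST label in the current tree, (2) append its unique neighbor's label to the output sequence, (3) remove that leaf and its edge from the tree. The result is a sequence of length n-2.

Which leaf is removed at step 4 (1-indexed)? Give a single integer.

Answer: 6

Derivation:
Step 1: current leaves = {1,3,4,6,9,10}. Remove leaf 1 (neighbor: 5).
Step 2: current leaves = {3,4,6,9,10}. Remove leaf 3 (neighbor: 7).
Step 3: current leaves = {4,6,7,9,10}. Remove leaf 4 (neighbor: 2).
Step 4: current leaves = {6,7,9,10}. Remove leaf 6 (neighbor: 5).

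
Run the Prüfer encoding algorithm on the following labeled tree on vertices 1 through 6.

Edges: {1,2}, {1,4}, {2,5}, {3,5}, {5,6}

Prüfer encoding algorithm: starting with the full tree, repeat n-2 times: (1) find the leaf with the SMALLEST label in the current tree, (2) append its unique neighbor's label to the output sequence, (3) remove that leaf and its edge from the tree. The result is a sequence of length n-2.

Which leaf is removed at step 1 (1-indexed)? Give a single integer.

Answer: 3

Derivation:
Step 1: current leaves = {3,4,6}. Remove leaf 3 (neighbor: 5).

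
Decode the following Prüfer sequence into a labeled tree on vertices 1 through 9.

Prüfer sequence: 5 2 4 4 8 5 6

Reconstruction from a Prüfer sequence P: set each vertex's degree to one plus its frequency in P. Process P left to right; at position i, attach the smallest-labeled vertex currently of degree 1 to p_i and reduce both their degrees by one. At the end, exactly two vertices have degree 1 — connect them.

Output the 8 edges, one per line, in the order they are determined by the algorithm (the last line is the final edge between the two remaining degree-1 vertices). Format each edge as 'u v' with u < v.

Answer: 1 5
2 3
2 4
4 7
4 8
5 8
5 6
6 9

Derivation:
Initial degrees: {1:1, 2:2, 3:1, 4:3, 5:3, 6:2, 7:1, 8:2, 9:1}
Step 1: smallest deg-1 vertex = 1, p_1 = 5. Add edge {1,5}. Now deg[1]=0, deg[5]=2.
Step 2: smallest deg-1 vertex = 3, p_2 = 2. Add edge {2,3}. Now deg[3]=0, deg[2]=1.
Step 3: smallest deg-1 vertex = 2, p_3 = 4. Add edge {2,4}. Now deg[2]=0, deg[4]=2.
Step 4: smallest deg-1 vertex = 7, p_4 = 4. Add edge {4,7}. Now deg[7]=0, deg[4]=1.
Step 5: smallest deg-1 vertex = 4, p_5 = 8. Add edge {4,8}. Now deg[4]=0, deg[8]=1.
Step 6: smallest deg-1 vertex = 8, p_6 = 5. Add edge {5,8}. Now deg[8]=0, deg[5]=1.
Step 7: smallest deg-1 vertex = 5, p_7 = 6. Add edge {5,6}. Now deg[5]=0, deg[6]=1.
Final: two remaining deg-1 vertices are 6, 9. Add edge {6,9}.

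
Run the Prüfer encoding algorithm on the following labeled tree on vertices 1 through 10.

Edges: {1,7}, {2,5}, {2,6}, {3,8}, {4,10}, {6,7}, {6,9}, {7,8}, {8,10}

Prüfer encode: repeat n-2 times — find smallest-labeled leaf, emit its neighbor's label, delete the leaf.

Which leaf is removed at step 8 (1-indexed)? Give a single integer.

Step 1: current leaves = {1,3,4,5,9}. Remove leaf 1 (neighbor: 7).
Step 2: current leaves = {3,4,5,9}. Remove leaf 3 (neighbor: 8).
Step 3: current leaves = {4,5,9}. Remove leaf 4 (neighbor: 10).
Step 4: current leaves = {5,9,10}. Remove leaf 5 (neighbor: 2).
Step 5: current leaves = {2,9,10}. Remove leaf 2 (neighbor: 6).
Step 6: current leaves = {9,10}. Remove leaf 9 (neighbor: 6).
Step 7: current leaves = {6,10}. Remove leaf 6 (neighbor: 7).
Step 8: current leaves = {7,10}. Remove leaf 7 (neighbor: 8).

Answer: 7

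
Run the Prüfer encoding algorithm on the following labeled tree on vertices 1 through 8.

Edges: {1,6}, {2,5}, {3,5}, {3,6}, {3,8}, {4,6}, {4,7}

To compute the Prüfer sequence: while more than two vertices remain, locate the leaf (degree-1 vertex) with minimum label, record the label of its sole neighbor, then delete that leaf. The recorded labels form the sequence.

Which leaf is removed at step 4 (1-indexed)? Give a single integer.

Answer: 7

Derivation:
Step 1: current leaves = {1,2,7,8}. Remove leaf 1 (neighbor: 6).
Step 2: current leaves = {2,7,8}. Remove leaf 2 (neighbor: 5).
Step 3: current leaves = {5,7,8}. Remove leaf 5 (neighbor: 3).
Step 4: current leaves = {7,8}. Remove leaf 7 (neighbor: 4).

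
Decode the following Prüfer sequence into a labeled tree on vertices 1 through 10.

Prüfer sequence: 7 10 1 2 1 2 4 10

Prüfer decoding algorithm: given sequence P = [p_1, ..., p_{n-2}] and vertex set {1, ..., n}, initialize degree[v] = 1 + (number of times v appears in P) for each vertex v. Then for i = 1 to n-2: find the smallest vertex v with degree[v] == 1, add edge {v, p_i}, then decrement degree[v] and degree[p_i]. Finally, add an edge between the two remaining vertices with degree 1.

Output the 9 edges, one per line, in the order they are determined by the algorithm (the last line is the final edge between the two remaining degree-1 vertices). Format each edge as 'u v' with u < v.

Initial degrees: {1:3, 2:3, 3:1, 4:2, 5:1, 6:1, 7:2, 8:1, 9:1, 10:3}
Step 1: smallest deg-1 vertex = 3, p_1 = 7. Add edge {3,7}. Now deg[3]=0, deg[7]=1.
Step 2: smallest deg-1 vertex = 5, p_2 = 10. Add edge {5,10}. Now deg[5]=0, deg[10]=2.
Step 3: smallest deg-1 vertex = 6, p_3 = 1. Add edge {1,6}. Now deg[6]=0, deg[1]=2.
Step 4: smallest deg-1 vertex = 7, p_4 = 2. Add edge {2,7}. Now deg[7]=0, deg[2]=2.
Step 5: smallest deg-1 vertex = 8, p_5 = 1. Add edge {1,8}. Now deg[8]=0, deg[1]=1.
Step 6: smallest deg-1 vertex = 1, p_6 = 2. Add edge {1,2}. Now deg[1]=0, deg[2]=1.
Step 7: smallest deg-1 vertex = 2, p_7 = 4. Add edge {2,4}. Now deg[2]=0, deg[4]=1.
Step 8: smallest deg-1 vertex = 4, p_8 = 10. Add edge {4,10}. Now deg[4]=0, deg[10]=1.
Final: two remaining deg-1 vertices are 9, 10. Add edge {9,10}.

Answer: 3 7
5 10
1 6
2 7
1 8
1 2
2 4
4 10
9 10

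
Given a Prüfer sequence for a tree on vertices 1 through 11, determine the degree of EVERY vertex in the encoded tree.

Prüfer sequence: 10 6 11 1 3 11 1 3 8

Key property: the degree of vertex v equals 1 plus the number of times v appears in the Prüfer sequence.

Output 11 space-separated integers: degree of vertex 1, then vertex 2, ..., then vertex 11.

p_1 = 10: count[10] becomes 1
p_2 = 6: count[6] becomes 1
p_3 = 11: count[11] becomes 1
p_4 = 1: count[1] becomes 1
p_5 = 3: count[3] becomes 1
p_6 = 11: count[11] becomes 2
p_7 = 1: count[1] becomes 2
p_8 = 3: count[3] becomes 2
p_9 = 8: count[8] becomes 1
Degrees (1 + count): deg[1]=1+2=3, deg[2]=1+0=1, deg[3]=1+2=3, deg[4]=1+0=1, deg[5]=1+0=1, deg[6]=1+1=2, deg[7]=1+0=1, deg[8]=1+1=2, deg[9]=1+0=1, deg[10]=1+1=2, deg[11]=1+2=3

Answer: 3 1 3 1 1 2 1 2 1 2 3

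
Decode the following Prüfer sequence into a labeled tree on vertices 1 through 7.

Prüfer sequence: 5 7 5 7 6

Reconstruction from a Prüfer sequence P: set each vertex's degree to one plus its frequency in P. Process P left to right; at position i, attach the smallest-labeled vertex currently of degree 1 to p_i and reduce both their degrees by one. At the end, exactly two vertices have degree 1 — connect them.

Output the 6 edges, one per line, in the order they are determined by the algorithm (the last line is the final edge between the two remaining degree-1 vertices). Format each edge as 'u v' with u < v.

Answer: 1 5
2 7
3 5
4 7
5 6
6 7

Derivation:
Initial degrees: {1:1, 2:1, 3:1, 4:1, 5:3, 6:2, 7:3}
Step 1: smallest deg-1 vertex = 1, p_1 = 5. Add edge {1,5}. Now deg[1]=0, deg[5]=2.
Step 2: smallest deg-1 vertex = 2, p_2 = 7. Add edge {2,7}. Now deg[2]=0, deg[7]=2.
Step 3: smallest deg-1 vertex = 3, p_3 = 5. Add edge {3,5}. Now deg[3]=0, deg[5]=1.
Step 4: smallest deg-1 vertex = 4, p_4 = 7. Add edge {4,7}. Now deg[4]=0, deg[7]=1.
Step 5: smallest deg-1 vertex = 5, p_5 = 6. Add edge {5,6}. Now deg[5]=0, deg[6]=1.
Final: two remaining deg-1 vertices are 6, 7. Add edge {6,7}.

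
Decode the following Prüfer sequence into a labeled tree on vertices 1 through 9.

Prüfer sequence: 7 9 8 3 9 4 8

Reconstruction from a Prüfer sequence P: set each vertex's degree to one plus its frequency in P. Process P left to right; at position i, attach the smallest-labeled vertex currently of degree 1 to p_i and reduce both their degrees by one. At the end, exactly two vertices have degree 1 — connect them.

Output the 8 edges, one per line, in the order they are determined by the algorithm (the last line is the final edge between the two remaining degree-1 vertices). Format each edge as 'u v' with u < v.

Initial degrees: {1:1, 2:1, 3:2, 4:2, 5:1, 6:1, 7:2, 8:3, 9:3}
Step 1: smallest deg-1 vertex = 1, p_1 = 7. Add edge {1,7}. Now deg[1]=0, deg[7]=1.
Step 2: smallest deg-1 vertex = 2, p_2 = 9. Add edge {2,9}. Now deg[2]=0, deg[9]=2.
Step 3: smallest deg-1 vertex = 5, p_3 = 8. Add edge {5,8}. Now deg[5]=0, deg[8]=2.
Step 4: smallest deg-1 vertex = 6, p_4 = 3. Add edge {3,6}. Now deg[6]=0, deg[3]=1.
Step 5: smallest deg-1 vertex = 3, p_5 = 9. Add edge {3,9}. Now deg[3]=0, deg[9]=1.
Step 6: smallest deg-1 vertex = 7, p_6 = 4. Add edge {4,7}. Now deg[7]=0, deg[4]=1.
Step 7: smallest deg-1 vertex = 4, p_7 = 8. Add edge {4,8}. Now deg[4]=0, deg[8]=1.
Final: two remaining deg-1 vertices are 8, 9. Add edge {8,9}.

Answer: 1 7
2 9
5 8
3 6
3 9
4 7
4 8
8 9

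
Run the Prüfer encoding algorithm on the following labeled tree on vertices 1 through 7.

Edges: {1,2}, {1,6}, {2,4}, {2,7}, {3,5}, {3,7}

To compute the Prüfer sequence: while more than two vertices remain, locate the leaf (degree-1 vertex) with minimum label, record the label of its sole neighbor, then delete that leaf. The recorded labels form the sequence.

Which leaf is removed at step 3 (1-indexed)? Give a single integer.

Step 1: current leaves = {4,5,6}. Remove leaf 4 (neighbor: 2).
Step 2: current leaves = {5,6}. Remove leaf 5 (neighbor: 3).
Step 3: current leaves = {3,6}. Remove leaf 3 (neighbor: 7).

Answer: 3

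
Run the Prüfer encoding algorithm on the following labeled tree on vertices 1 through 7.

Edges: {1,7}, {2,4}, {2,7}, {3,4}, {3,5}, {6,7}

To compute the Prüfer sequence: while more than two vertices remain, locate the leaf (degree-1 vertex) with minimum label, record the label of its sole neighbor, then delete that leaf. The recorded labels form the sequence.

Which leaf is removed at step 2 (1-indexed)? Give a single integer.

Answer: 5

Derivation:
Step 1: current leaves = {1,5,6}. Remove leaf 1 (neighbor: 7).
Step 2: current leaves = {5,6}. Remove leaf 5 (neighbor: 3).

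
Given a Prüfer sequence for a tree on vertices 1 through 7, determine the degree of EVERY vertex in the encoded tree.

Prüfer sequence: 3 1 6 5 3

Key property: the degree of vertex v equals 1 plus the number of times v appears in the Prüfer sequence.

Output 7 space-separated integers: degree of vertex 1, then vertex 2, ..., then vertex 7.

Answer: 2 1 3 1 2 2 1

Derivation:
p_1 = 3: count[3] becomes 1
p_2 = 1: count[1] becomes 1
p_3 = 6: count[6] becomes 1
p_4 = 5: count[5] becomes 1
p_5 = 3: count[3] becomes 2
Degrees (1 + count): deg[1]=1+1=2, deg[2]=1+0=1, deg[3]=1+2=3, deg[4]=1+0=1, deg[5]=1+1=2, deg[6]=1+1=2, deg[7]=1+0=1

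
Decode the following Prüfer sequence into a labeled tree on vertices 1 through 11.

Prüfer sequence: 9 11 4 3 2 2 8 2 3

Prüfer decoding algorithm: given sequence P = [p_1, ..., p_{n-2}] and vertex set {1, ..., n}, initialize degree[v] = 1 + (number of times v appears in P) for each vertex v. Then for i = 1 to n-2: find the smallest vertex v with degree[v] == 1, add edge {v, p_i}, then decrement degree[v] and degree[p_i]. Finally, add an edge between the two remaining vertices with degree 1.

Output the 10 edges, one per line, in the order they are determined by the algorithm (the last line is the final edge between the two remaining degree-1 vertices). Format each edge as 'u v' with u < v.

Initial degrees: {1:1, 2:4, 3:3, 4:2, 5:1, 6:1, 7:1, 8:2, 9:2, 10:1, 11:2}
Step 1: smallest deg-1 vertex = 1, p_1 = 9. Add edge {1,9}. Now deg[1]=0, deg[9]=1.
Step 2: smallest deg-1 vertex = 5, p_2 = 11. Add edge {5,11}. Now deg[5]=0, deg[11]=1.
Step 3: smallest deg-1 vertex = 6, p_3 = 4. Add edge {4,6}. Now deg[6]=0, deg[4]=1.
Step 4: smallest deg-1 vertex = 4, p_4 = 3. Add edge {3,4}. Now deg[4]=0, deg[3]=2.
Step 5: smallest deg-1 vertex = 7, p_5 = 2. Add edge {2,7}. Now deg[7]=0, deg[2]=3.
Step 6: smallest deg-1 vertex = 9, p_6 = 2. Add edge {2,9}. Now deg[9]=0, deg[2]=2.
Step 7: smallest deg-1 vertex = 10, p_7 = 8. Add edge {8,10}. Now deg[10]=0, deg[8]=1.
Step 8: smallest deg-1 vertex = 8, p_8 = 2. Add edge {2,8}. Now deg[8]=0, deg[2]=1.
Step 9: smallest deg-1 vertex = 2, p_9 = 3. Add edge {2,3}. Now deg[2]=0, deg[3]=1.
Final: two remaining deg-1 vertices are 3, 11. Add edge {3,11}.

Answer: 1 9
5 11
4 6
3 4
2 7
2 9
8 10
2 8
2 3
3 11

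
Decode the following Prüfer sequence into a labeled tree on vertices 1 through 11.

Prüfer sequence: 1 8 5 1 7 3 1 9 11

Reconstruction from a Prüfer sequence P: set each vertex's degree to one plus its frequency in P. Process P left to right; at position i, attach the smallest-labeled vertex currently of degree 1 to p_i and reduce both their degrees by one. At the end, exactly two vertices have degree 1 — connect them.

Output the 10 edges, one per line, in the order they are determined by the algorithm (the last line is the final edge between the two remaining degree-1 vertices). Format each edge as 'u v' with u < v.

Answer: 1 2
4 8
5 6
1 5
7 8
3 7
1 3
1 9
9 11
10 11

Derivation:
Initial degrees: {1:4, 2:1, 3:2, 4:1, 5:2, 6:1, 7:2, 8:2, 9:2, 10:1, 11:2}
Step 1: smallest deg-1 vertex = 2, p_1 = 1. Add edge {1,2}. Now deg[2]=0, deg[1]=3.
Step 2: smallest deg-1 vertex = 4, p_2 = 8. Add edge {4,8}. Now deg[4]=0, deg[8]=1.
Step 3: smallest deg-1 vertex = 6, p_3 = 5. Add edge {5,6}. Now deg[6]=0, deg[5]=1.
Step 4: smallest deg-1 vertex = 5, p_4 = 1. Add edge {1,5}. Now deg[5]=0, deg[1]=2.
Step 5: smallest deg-1 vertex = 8, p_5 = 7. Add edge {7,8}. Now deg[8]=0, deg[7]=1.
Step 6: smallest deg-1 vertex = 7, p_6 = 3. Add edge {3,7}. Now deg[7]=0, deg[3]=1.
Step 7: smallest deg-1 vertex = 3, p_7 = 1. Add edge {1,3}. Now deg[3]=0, deg[1]=1.
Step 8: smallest deg-1 vertex = 1, p_8 = 9. Add edge {1,9}. Now deg[1]=0, deg[9]=1.
Step 9: smallest deg-1 vertex = 9, p_9 = 11. Add edge {9,11}. Now deg[9]=0, deg[11]=1.
Final: two remaining deg-1 vertices are 10, 11. Add edge {10,11}.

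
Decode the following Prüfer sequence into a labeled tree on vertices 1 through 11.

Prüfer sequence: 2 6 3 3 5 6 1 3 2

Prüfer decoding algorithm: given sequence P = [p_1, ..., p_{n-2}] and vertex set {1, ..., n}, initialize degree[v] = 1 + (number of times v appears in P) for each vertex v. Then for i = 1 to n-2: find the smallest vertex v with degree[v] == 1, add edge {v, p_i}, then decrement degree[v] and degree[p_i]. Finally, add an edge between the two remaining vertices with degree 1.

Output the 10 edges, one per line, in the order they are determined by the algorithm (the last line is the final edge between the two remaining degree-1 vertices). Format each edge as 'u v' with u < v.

Answer: 2 4
6 7
3 8
3 9
5 10
5 6
1 6
1 3
2 3
2 11

Derivation:
Initial degrees: {1:2, 2:3, 3:4, 4:1, 5:2, 6:3, 7:1, 8:1, 9:1, 10:1, 11:1}
Step 1: smallest deg-1 vertex = 4, p_1 = 2. Add edge {2,4}. Now deg[4]=0, deg[2]=2.
Step 2: smallest deg-1 vertex = 7, p_2 = 6. Add edge {6,7}. Now deg[7]=0, deg[6]=2.
Step 3: smallest deg-1 vertex = 8, p_3 = 3. Add edge {3,8}. Now deg[8]=0, deg[3]=3.
Step 4: smallest deg-1 vertex = 9, p_4 = 3. Add edge {3,9}. Now deg[9]=0, deg[3]=2.
Step 5: smallest deg-1 vertex = 10, p_5 = 5. Add edge {5,10}. Now deg[10]=0, deg[5]=1.
Step 6: smallest deg-1 vertex = 5, p_6 = 6. Add edge {5,6}. Now deg[5]=0, deg[6]=1.
Step 7: smallest deg-1 vertex = 6, p_7 = 1. Add edge {1,6}. Now deg[6]=0, deg[1]=1.
Step 8: smallest deg-1 vertex = 1, p_8 = 3. Add edge {1,3}. Now deg[1]=0, deg[3]=1.
Step 9: smallest deg-1 vertex = 3, p_9 = 2. Add edge {2,3}. Now deg[3]=0, deg[2]=1.
Final: two remaining deg-1 vertices are 2, 11. Add edge {2,11}.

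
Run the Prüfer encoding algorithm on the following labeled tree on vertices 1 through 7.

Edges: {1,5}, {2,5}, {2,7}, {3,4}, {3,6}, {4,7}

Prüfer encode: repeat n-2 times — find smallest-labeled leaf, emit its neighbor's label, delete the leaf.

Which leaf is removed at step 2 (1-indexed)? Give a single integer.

Step 1: current leaves = {1,6}. Remove leaf 1 (neighbor: 5).
Step 2: current leaves = {5,6}. Remove leaf 5 (neighbor: 2).

Answer: 5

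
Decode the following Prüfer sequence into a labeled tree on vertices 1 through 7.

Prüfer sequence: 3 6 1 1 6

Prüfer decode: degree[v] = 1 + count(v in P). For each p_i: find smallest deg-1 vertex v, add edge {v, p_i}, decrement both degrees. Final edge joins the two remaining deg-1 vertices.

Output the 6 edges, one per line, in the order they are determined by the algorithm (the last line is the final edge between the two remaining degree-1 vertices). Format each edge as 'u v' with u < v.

Answer: 2 3
3 6
1 4
1 5
1 6
6 7

Derivation:
Initial degrees: {1:3, 2:1, 3:2, 4:1, 5:1, 6:3, 7:1}
Step 1: smallest deg-1 vertex = 2, p_1 = 3. Add edge {2,3}. Now deg[2]=0, deg[3]=1.
Step 2: smallest deg-1 vertex = 3, p_2 = 6. Add edge {3,6}. Now deg[3]=0, deg[6]=2.
Step 3: smallest deg-1 vertex = 4, p_3 = 1. Add edge {1,4}. Now deg[4]=0, deg[1]=2.
Step 4: smallest deg-1 vertex = 5, p_4 = 1. Add edge {1,5}. Now deg[5]=0, deg[1]=1.
Step 5: smallest deg-1 vertex = 1, p_5 = 6. Add edge {1,6}. Now deg[1]=0, deg[6]=1.
Final: two remaining deg-1 vertices are 6, 7. Add edge {6,7}.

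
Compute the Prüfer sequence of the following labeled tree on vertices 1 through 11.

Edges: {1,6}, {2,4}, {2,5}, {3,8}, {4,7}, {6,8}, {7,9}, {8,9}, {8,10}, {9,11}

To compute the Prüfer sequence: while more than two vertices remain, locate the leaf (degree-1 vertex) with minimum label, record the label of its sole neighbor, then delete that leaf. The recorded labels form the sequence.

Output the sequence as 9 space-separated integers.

Step 1: leaves = {1,3,5,10,11}. Remove smallest leaf 1, emit neighbor 6.
Step 2: leaves = {3,5,6,10,11}. Remove smallest leaf 3, emit neighbor 8.
Step 3: leaves = {5,6,10,11}. Remove smallest leaf 5, emit neighbor 2.
Step 4: leaves = {2,6,10,11}. Remove smallest leaf 2, emit neighbor 4.
Step 5: leaves = {4,6,10,11}. Remove smallest leaf 4, emit neighbor 7.
Step 6: leaves = {6,7,10,11}. Remove smallest leaf 6, emit neighbor 8.
Step 7: leaves = {7,10,11}. Remove smallest leaf 7, emit neighbor 9.
Step 8: leaves = {10,11}. Remove smallest leaf 10, emit neighbor 8.
Step 9: leaves = {8,11}. Remove smallest leaf 8, emit neighbor 9.
Done: 2 vertices remain (9, 11). Sequence = [6 8 2 4 7 8 9 8 9]

Answer: 6 8 2 4 7 8 9 8 9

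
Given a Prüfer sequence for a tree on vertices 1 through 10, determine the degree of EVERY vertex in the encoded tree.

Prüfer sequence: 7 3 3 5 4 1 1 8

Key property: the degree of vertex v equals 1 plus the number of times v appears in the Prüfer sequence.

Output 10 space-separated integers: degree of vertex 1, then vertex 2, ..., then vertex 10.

Answer: 3 1 3 2 2 1 2 2 1 1

Derivation:
p_1 = 7: count[7] becomes 1
p_2 = 3: count[3] becomes 1
p_3 = 3: count[3] becomes 2
p_4 = 5: count[5] becomes 1
p_5 = 4: count[4] becomes 1
p_6 = 1: count[1] becomes 1
p_7 = 1: count[1] becomes 2
p_8 = 8: count[8] becomes 1
Degrees (1 + count): deg[1]=1+2=3, deg[2]=1+0=1, deg[3]=1+2=3, deg[4]=1+1=2, deg[5]=1+1=2, deg[6]=1+0=1, deg[7]=1+1=2, deg[8]=1+1=2, deg[9]=1+0=1, deg[10]=1+0=1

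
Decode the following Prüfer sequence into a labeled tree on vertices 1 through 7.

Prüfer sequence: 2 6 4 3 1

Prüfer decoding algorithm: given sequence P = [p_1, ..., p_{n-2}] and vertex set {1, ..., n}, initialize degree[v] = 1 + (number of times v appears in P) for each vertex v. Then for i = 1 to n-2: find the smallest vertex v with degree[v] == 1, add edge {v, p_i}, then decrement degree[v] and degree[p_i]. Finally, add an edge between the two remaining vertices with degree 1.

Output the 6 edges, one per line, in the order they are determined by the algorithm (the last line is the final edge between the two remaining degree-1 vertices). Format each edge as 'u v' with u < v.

Answer: 2 5
2 6
4 6
3 4
1 3
1 7

Derivation:
Initial degrees: {1:2, 2:2, 3:2, 4:2, 5:1, 6:2, 7:1}
Step 1: smallest deg-1 vertex = 5, p_1 = 2. Add edge {2,5}. Now deg[5]=0, deg[2]=1.
Step 2: smallest deg-1 vertex = 2, p_2 = 6. Add edge {2,6}. Now deg[2]=0, deg[6]=1.
Step 3: smallest deg-1 vertex = 6, p_3 = 4. Add edge {4,6}. Now deg[6]=0, deg[4]=1.
Step 4: smallest deg-1 vertex = 4, p_4 = 3. Add edge {3,4}. Now deg[4]=0, deg[3]=1.
Step 5: smallest deg-1 vertex = 3, p_5 = 1. Add edge {1,3}. Now deg[3]=0, deg[1]=1.
Final: two remaining deg-1 vertices are 1, 7. Add edge {1,7}.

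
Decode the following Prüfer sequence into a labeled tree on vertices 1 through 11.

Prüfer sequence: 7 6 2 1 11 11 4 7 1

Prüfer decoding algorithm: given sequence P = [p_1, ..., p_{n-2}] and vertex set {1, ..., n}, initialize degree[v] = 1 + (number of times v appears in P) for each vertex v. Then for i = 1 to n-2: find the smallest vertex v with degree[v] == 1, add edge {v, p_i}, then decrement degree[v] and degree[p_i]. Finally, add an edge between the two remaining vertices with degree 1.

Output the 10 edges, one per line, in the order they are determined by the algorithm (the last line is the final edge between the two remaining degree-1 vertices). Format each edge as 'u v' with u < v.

Initial degrees: {1:3, 2:2, 3:1, 4:2, 5:1, 6:2, 7:3, 8:1, 9:1, 10:1, 11:3}
Step 1: smallest deg-1 vertex = 3, p_1 = 7. Add edge {3,7}. Now deg[3]=0, deg[7]=2.
Step 2: smallest deg-1 vertex = 5, p_2 = 6. Add edge {5,6}. Now deg[5]=0, deg[6]=1.
Step 3: smallest deg-1 vertex = 6, p_3 = 2. Add edge {2,6}. Now deg[6]=0, deg[2]=1.
Step 4: smallest deg-1 vertex = 2, p_4 = 1. Add edge {1,2}. Now deg[2]=0, deg[1]=2.
Step 5: smallest deg-1 vertex = 8, p_5 = 11. Add edge {8,11}. Now deg[8]=0, deg[11]=2.
Step 6: smallest deg-1 vertex = 9, p_6 = 11. Add edge {9,11}. Now deg[9]=0, deg[11]=1.
Step 7: smallest deg-1 vertex = 10, p_7 = 4. Add edge {4,10}. Now deg[10]=0, deg[4]=1.
Step 8: smallest deg-1 vertex = 4, p_8 = 7. Add edge {4,7}. Now deg[4]=0, deg[7]=1.
Step 9: smallest deg-1 vertex = 7, p_9 = 1. Add edge {1,7}. Now deg[7]=0, deg[1]=1.
Final: two remaining deg-1 vertices are 1, 11. Add edge {1,11}.

Answer: 3 7
5 6
2 6
1 2
8 11
9 11
4 10
4 7
1 7
1 11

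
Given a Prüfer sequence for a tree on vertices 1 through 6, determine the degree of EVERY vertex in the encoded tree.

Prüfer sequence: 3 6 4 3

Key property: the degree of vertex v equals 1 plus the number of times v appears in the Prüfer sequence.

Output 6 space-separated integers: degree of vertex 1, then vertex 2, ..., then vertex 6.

p_1 = 3: count[3] becomes 1
p_2 = 6: count[6] becomes 1
p_3 = 4: count[4] becomes 1
p_4 = 3: count[3] becomes 2
Degrees (1 + count): deg[1]=1+0=1, deg[2]=1+0=1, deg[3]=1+2=3, deg[4]=1+1=2, deg[5]=1+0=1, deg[6]=1+1=2

Answer: 1 1 3 2 1 2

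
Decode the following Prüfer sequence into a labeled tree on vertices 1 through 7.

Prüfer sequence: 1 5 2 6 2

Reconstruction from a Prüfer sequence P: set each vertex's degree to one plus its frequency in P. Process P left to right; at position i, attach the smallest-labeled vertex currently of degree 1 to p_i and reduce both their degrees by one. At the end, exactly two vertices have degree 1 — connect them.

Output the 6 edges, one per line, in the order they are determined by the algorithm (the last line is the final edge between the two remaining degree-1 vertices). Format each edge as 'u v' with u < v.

Initial degrees: {1:2, 2:3, 3:1, 4:1, 5:2, 6:2, 7:1}
Step 1: smallest deg-1 vertex = 3, p_1 = 1. Add edge {1,3}. Now deg[3]=0, deg[1]=1.
Step 2: smallest deg-1 vertex = 1, p_2 = 5. Add edge {1,5}. Now deg[1]=0, deg[5]=1.
Step 3: smallest deg-1 vertex = 4, p_3 = 2. Add edge {2,4}. Now deg[4]=0, deg[2]=2.
Step 4: smallest deg-1 vertex = 5, p_4 = 6. Add edge {5,6}. Now deg[5]=0, deg[6]=1.
Step 5: smallest deg-1 vertex = 6, p_5 = 2. Add edge {2,6}. Now deg[6]=0, deg[2]=1.
Final: two remaining deg-1 vertices are 2, 7. Add edge {2,7}.

Answer: 1 3
1 5
2 4
5 6
2 6
2 7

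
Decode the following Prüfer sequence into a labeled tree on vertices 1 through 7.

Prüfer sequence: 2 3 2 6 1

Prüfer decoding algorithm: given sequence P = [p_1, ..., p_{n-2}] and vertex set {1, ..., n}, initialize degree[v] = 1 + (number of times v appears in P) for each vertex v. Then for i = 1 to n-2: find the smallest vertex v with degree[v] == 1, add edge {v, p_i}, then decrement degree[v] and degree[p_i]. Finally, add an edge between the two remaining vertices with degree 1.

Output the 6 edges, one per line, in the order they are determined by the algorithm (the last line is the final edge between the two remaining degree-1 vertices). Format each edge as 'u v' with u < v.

Answer: 2 4
3 5
2 3
2 6
1 6
1 7

Derivation:
Initial degrees: {1:2, 2:3, 3:2, 4:1, 5:1, 6:2, 7:1}
Step 1: smallest deg-1 vertex = 4, p_1 = 2. Add edge {2,4}. Now deg[4]=0, deg[2]=2.
Step 2: smallest deg-1 vertex = 5, p_2 = 3. Add edge {3,5}. Now deg[5]=0, deg[3]=1.
Step 3: smallest deg-1 vertex = 3, p_3 = 2. Add edge {2,3}. Now deg[3]=0, deg[2]=1.
Step 4: smallest deg-1 vertex = 2, p_4 = 6. Add edge {2,6}. Now deg[2]=0, deg[6]=1.
Step 5: smallest deg-1 vertex = 6, p_5 = 1. Add edge {1,6}. Now deg[6]=0, deg[1]=1.
Final: two remaining deg-1 vertices are 1, 7. Add edge {1,7}.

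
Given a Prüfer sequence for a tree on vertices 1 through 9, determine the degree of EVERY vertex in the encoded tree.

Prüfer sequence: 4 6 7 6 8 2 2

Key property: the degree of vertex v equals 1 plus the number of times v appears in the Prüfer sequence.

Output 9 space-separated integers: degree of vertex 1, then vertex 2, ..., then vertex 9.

p_1 = 4: count[4] becomes 1
p_2 = 6: count[6] becomes 1
p_3 = 7: count[7] becomes 1
p_4 = 6: count[6] becomes 2
p_5 = 8: count[8] becomes 1
p_6 = 2: count[2] becomes 1
p_7 = 2: count[2] becomes 2
Degrees (1 + count): deg[1]=1+0=1, deg[2]=1+2=3, deg[3]=1+0=1, deg[4]=1+1=2, deg[5]=1+0=1, deg[6]=1+2=3, deg[7]=1+1=2, deg[8]=1+1=2, deg[9]=1+0=1

Answer: 1 3 1 2 1 3 2 2 1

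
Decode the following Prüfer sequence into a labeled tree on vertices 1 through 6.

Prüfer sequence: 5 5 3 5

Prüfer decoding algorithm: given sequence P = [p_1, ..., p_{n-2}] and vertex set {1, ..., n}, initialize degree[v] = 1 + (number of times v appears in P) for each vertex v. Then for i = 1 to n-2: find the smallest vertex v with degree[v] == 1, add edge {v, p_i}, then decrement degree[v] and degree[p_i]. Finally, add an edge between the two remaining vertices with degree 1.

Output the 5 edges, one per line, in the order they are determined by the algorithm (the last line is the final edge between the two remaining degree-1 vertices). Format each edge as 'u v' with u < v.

Initial degrees: {1:1, 2:1, 3:2, 4:1, 5:4, 6:1}
Step 1: smallest deg-1 vertex = 1, p_1 = 5. Add edge {1,5}. Now deg[1]=0, deg[5]=3.
Step 2: smallest deg-1 vertex = 2, p_2 = 5. Add edge {2,5}. Now deg[2]=0, deg[5]=2.
Step 3: smallest deg-1 vertex = 4, p_3 = 3. Add edge {3,4}. Now deg[4]=0, deg[3]=1.
Step 4: smallest deg-1 vertex = 3, p_4 = 5. Add edge {3,5}. Now deg[3]=0, deg[5]=1.
Final: two remaining deg-1 vertices are 5, 6. Add edge {5,6}.

Answer: 1 5
2 5
3 4
3 5
5 6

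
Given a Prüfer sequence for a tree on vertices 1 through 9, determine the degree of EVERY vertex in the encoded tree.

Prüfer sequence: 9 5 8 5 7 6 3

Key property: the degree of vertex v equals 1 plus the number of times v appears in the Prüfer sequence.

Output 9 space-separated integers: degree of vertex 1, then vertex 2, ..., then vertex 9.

p_1 = 9: count[9] becomes 1
p_2 = 5: count[5] becomes 1
p_3 = 8: count[8] becomes 1
p_4 = 5: count[5] becomes 2
p_5 = 7: count[7] becomes 1
p_6 = 6: count[6] becomes 1
p_7 = 3: count[3] becomes 1
Degrees (1 + count): deg[1]=1+0=1, deg[2]=1+0=1, deg[3]=1+1=2, deg[4]=1+0=1, deg[5]=1+2=3, deg[6]=1+1=2, deg[7]=1+1=2, deg[8]=1+1=2, deg[9]=1+1=2

Answer: 1 1 2 1 3 2 2 2 2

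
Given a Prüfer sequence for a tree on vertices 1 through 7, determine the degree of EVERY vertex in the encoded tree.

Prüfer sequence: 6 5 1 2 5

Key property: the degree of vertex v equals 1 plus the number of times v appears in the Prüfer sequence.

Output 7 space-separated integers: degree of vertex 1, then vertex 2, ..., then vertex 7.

Answer: 2 2 1 1 3 2 1

Derivation:
p_1 = 6: count[6] becomes 1
p_2 = 5: count[5] becomes 1
p_3 = 1: count[1] becomes 1
p_4 = 2: count[2] becomes 1
p_5 = 5: count[5] becomes 2
Degrees (1 + count): deg[1]=1+1=2, deg[2]=1+1=2, deg[3]=1+0=1, deg[4]=1+0=1, deg[5]=1+2=3, deg[6]=1+1=2, deg[7]=1+0=1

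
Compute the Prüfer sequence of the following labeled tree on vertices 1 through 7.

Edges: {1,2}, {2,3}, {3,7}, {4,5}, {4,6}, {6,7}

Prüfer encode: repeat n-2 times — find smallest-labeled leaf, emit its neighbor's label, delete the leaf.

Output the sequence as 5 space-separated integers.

Step 1: leaves = {1,5}. Remove smallest leaf 1, emit neighbor 2.
Step 2: leaves = {2,5}. Remove smallest leaf 2, emit neighbor 3.
Step 3: leaves = {3,5}. Remove smallest leaf 3, emit neighbor 7.
Step 4: leaves = {5,7}. Remove smallest leaf 5, emit neighbor 4.
Step 5: leaves = {4,7}. Remove smallest leaf 4, emit neighbor 6.
Done: 2 vertices remain (6, 7). Sequence = [2 3 7 4 6]

Answer: 2 3 7 4 6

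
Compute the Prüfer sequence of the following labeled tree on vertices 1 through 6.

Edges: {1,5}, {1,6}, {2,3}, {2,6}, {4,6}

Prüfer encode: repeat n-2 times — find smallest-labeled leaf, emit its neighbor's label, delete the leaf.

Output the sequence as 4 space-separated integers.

Answer: 2 6 6 1

Derivation:
Step 1: leaves = {3,4,5}. Remove smallest leaf 3, emit neighbor 2.
Step 2: leaves = {2,4,5}. Remove smallest leaf 2, emit neighbor 6.
Step 3: leaves = {4,5}. Remove smallest leaf 4, emit neighbor 6.
Step 4: leaves = {5,6}. Remove smallest leaf 5, emit neighbor 1.
Done: 2 vertices remain (1, 6). Sequence = [2 6 6 1]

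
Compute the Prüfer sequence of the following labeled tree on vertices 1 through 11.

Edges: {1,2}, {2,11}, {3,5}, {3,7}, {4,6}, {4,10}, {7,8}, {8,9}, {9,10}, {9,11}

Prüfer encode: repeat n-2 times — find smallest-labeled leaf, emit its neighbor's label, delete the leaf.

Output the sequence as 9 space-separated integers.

Answer: 2 11 3 7 4 10 8 9 9

Derivation:
Step 1: leaves = {1,5,6}. Remove smallest leaf 1, emit neighbor 2.
Step 2: leaves = {2,5,6}. Remove smallest leaf 2, emit neighbor 11.
Step 3: leaves = {5,6,11}. Remove smallest leaf 5, emit neighbor 3.
Step 4: leaves = {3,6,11}. Remove smallest leaf 3, emit neighbor 7.
Step 5: leaves = {6,7,11}. Remove smallest leaf 6, emit neighbor 4.
Step 6: leaves = {4,7,11}. Remove smallest leaf 4, emit neighbor 10.
Step 7: leaves = {7,10,11}. Remove smallest leaf 7, emit neighbor 8.
Step 8: leaves = {8,10,11}. Remove smallest leaf 8, emit neighbor 9.
Step 9: leaves = {10,11}. Remove smallest leaf 10, emit neighbor 9.
Done: 2 vertices remain (9, 11). Sequence = [2 11 3 7 4 10 8 9 9]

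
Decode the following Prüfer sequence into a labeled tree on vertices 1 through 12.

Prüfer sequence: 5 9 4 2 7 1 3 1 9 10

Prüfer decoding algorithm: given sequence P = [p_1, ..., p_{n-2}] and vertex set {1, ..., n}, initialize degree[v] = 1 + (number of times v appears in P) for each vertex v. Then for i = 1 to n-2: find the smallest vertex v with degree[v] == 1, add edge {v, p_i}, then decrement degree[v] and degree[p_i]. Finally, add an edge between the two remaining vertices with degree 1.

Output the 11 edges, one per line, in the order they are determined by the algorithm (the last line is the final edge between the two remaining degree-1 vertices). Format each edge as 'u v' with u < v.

Initial degrees: {1:3, 2:2, 3:2, 4:2, 5:2, 6:1, 7:2, 8:1, 9:3, 10:2, 11:1, 12:1}
Step 1: smallest deg-1 vertex = 6, p_1 = 5. Add edge {5,6}. Now deg[6]=0, deg[5]=1.
Step 2: smallest deg-1 vertex = 5, p_2 = 9. Add edge {5,9}. Now deg[5]=0, deg[9]=2.
Step 3: smallest deg-1 vertex = 8, p_3 = 4. Add edge {4,8}. Now deg[8]=0, deg[4]=1.
Step 4: smallest deg-1 vertex = 4, p_4 = 2. Add edge {2,4}. Now deg[4]=0, deg[2]=1.
Step 5: smallest deg-1 vertex = 2, p_5 = 7. Add edge {2,7}. Now deg[2]=0, deg[7]=1.
Step 6: smallest deg-1 vertex = 7, p_6 = 1. Add edge {1,7}. Now deg[7]=0, deg[1]=2.
Step 7: smallest deg-1 vertex = 11, p_7 = 3. Add edge {3,11}. Now deg[11]=0, deg[3]=1.
Step 8: smallest deg-1 vertex = 3, p_8 = 1. Add edge {1,3}. Now deg[3]=0, deg[1]=1.
Step 9: smallest deg-1 vertex = 1, p_9 = 9. Add edge {1,9}. Now deg[1]=0, deg[9]=1.
Step 10: smallest deg-1 vertex = 9, p_10 = 10. Add edge {9,10}. Now deg[9]=0, deg[10]=1.
Final: two remaining deg-1 vertices are 10, 12. Add edge {10,12}.

Answer: 5 6
5 9
4 8
2 4
2 7
1 7
3 11
1 3
1 9
9 10
10 12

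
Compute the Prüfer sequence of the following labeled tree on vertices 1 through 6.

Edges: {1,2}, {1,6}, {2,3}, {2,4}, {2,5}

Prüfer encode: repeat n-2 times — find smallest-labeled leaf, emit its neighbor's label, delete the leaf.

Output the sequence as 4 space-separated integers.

Step 1: leaves = {3,4,5,6}. Remove smallest leaf 3, emit neighbor 2.
Step 2: leaves = {4,5,6}. Remove smallest leaf 4, emit neighbor 2.
Step 3: leaves = {5,6}. Remove smallest leaf 5, emit neighbor 2.
Step 4: leaves = {2,6}. Remove smallest leaf 2, emit neighbor 1.
Done: 2 vertices remain (1, 6). Sequence = [2 2 2 1]

Answer: 2 2 2 1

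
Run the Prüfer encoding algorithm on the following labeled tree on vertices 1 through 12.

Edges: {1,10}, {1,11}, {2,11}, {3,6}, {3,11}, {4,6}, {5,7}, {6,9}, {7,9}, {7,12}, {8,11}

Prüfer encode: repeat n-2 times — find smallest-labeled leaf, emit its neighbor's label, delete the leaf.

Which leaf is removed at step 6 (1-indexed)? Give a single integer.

Step 1: current leaves = {2,4,5,8,10,12}. Remove leaf 2 (neighbor: 11).
Step 2: current leaves = {4,5,8,10,12}. Remove leaf 4 (neighbor: 6).
Step 3: current leaves = {5,8,10,12}. Remove leaf 5 (neighbor: 7).
Step 4: current leaves = {8,10,12}. Remove leaf 8 (neighbor: 11).
Step 5: current leaves = {10,12}. Remove leaf 10 (neighbor: 1).
Step 6: current leaves = {1,12}. Remove leaf 1 (neighbor: 11).

Answer: 1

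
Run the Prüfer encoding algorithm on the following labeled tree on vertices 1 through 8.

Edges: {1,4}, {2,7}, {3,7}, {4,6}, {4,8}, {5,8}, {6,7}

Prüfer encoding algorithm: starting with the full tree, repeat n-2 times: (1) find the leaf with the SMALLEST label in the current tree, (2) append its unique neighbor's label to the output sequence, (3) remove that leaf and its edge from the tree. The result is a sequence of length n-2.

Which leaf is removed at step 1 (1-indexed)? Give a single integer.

Answer: 1

Derivation:
Step 1: current leaves = {1,2,3,5}. Remove leaf 1 (neighbor: 4).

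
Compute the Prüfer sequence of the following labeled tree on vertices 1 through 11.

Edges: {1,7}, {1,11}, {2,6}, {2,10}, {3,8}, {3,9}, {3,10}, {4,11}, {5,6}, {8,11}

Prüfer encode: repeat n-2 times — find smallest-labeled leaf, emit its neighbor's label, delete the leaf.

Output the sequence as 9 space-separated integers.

Answer: 11 6 2 10 1 11 3 3 8

Derivation:
Step 1: leaves = {4,5,7,9}. Remove smallest leaf 4, emit neighbor 11.
Step 2: leaves = {5,7,9}. Remove smallest leaf 5, emit neighbor 6.
Step 3: leaves = {6,7,9}. Remove smallest leaf 6, emit neighbor 2.
Step 4: leaves = {2,7,9}. Remove smallest leaf 2, emit neighbor 10.
Step 5: leaves = {7,9,10}. Remove smallest leaf 7, emit neighbor 1.
Step 6: leaves = {1,9,10}. Remove smallest leaf 1, emit neighbor 11.
Step 7: leaves = {9,10,11}. Remove smallest leaf 9, emit neighbor 3.
Step 8: leaves = {10,11}. Remove smallest leaf 10, emit neighbor 3.
Step 9: leaves = {3,11}. Remove smallest leaf 3, emit neighbor 8.
Done: 2 vertices remain (8, 11). Sequence = [11 6 2 10 1 11 3 3 8]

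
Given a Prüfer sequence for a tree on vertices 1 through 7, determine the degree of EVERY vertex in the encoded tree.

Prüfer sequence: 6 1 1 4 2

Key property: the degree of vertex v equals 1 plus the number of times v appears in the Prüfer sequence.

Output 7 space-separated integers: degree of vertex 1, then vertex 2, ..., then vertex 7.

Answer: 3 2 1 2 1 2 1

Derivation:
p_1 = 6: count[6] becomes 1
p_2 = 1: count[1] becomes 1
p_3 = 1: count[1] becomes 2
p_4 = 4: count[4] becomes 1
p_5 = 2: count[2] becomes 1
Degrees (1 + count): deg[1]=1+2=3, deg[2]=1+1=2, deg[3]=1+0=1, deg[4]=1+1=2, deg[5]=1+0=1, deg[6]=1+1=2, deg[7]=1+0=1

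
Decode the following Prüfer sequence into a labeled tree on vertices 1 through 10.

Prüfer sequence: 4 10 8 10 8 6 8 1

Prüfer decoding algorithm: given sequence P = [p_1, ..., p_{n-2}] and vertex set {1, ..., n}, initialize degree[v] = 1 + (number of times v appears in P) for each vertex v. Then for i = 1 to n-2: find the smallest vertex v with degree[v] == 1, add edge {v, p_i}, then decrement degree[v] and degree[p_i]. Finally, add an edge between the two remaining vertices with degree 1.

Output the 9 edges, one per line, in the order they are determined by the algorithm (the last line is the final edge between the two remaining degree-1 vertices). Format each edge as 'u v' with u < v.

Initial degrees: {1:2, 2:1, 3:1, 4:2, 5:1, 6:2, 7:1, 8:4, 9:1, 10:3}
Step 1: smallest deg-1 vertex = 2, p_1 = 4. Add edge {2,4}. Now deg[2]=0, deg[4]=1.
Step 2: smallest deg-1 vertex = 3, p_2 = 10. Add edge {3,10}. Now deg[3]=0, deg[10]=2.
Step 3: smallest deg-1 vertex = 4, p_3 = 8. Add edge {4,8}. Now deg[4]=0, deg[8]=3.
Step 4: smallest deg-1 vertex = 5, p_4 = 10. Add edge {5,10}. Now deg[5]=0, deg[10]=1.
Step 5: smallest deg-1 vertex = 7, p_5 = 8. Add edge {7,8}. Now deg[7]=0, deg[8]=2.
Step 6: smallest deg-1 vertex = 9, p_6 = 6. Add edge {6,9}. Now deg[9]=0, deg[6]=1.
Step 7: smallest deg-1 vertex = 6, p_7 = 8. Add edge {6,8}. Now deg[6]=0, deg[8]=1.
Step 8: smallest deg-1 vertex = 8, p_8 = 1. Add edge {1,8}. Now deg[8]=0, deg[1]=1.
Final: two remaining deg-1 vertices are 1, 10. Add edge {1,10}.

Answer: 2 4
3 10
4 8
5 10
7 8
6 9
6 8
1 8
1 10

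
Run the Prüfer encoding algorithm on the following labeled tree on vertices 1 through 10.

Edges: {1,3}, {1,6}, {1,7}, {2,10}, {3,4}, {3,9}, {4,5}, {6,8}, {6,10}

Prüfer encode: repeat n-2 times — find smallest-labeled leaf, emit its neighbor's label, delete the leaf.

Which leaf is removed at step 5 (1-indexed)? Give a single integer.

Step 1: current leaves = {2,5,7,8,9}. Remove leaf 2 (neighbor: 10).
Step 2: current leaves = {5,7,8,9,10}. Remove leaf 5 (neighbor: 4).
Step 3: current leaves = {4,7,8,9,10}. Remove leaf 4 (neighbor: 3).
Step 4: current leaves = {7,8,9,10}. Remove leaf 7 (neighbor: 1).
Step 5: current leaves = {8,9,10}. Remove leaf 8 (neighbor: 6).

Answer: 8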